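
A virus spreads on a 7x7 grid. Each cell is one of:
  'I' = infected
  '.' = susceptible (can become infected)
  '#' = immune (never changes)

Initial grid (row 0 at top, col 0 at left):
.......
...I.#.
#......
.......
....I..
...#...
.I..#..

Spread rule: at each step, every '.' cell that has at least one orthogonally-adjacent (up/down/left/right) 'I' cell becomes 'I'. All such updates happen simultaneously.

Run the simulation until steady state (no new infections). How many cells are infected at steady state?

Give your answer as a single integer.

Answer: 45

Derivation:
Step 0 (initial): 3 infected
Step 1: +11 new -> 14 infected
Step 2: +14 new -> 28 infected
Step 3: +11 new -> 39 infected
Step 4: +5 new -> 44 infected
Step 5: +1 new -> 45 infected
Step 6: +0 new -> 45 infected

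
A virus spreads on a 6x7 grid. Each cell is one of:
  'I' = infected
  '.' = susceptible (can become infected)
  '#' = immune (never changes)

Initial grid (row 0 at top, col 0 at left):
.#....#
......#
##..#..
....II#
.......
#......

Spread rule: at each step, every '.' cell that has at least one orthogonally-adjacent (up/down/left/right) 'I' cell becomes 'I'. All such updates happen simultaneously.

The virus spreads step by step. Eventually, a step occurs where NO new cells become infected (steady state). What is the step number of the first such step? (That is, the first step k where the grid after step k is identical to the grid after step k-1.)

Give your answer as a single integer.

Answer: 8

Derivation:
Step 0 (initial): 2 infected
Step 1: +4 new -> 6 infected
Step 2: +8 new -> 14 infected
Step 3: +8 new -> 22 infected
Step 4: +6 new -> 28 infected
Step 5: +4 new -> 32 infected
Step 6: +1 new -> 33 infected
Step 7: +1 new -> 34 infected
Step 8: +0 new -> 34 infected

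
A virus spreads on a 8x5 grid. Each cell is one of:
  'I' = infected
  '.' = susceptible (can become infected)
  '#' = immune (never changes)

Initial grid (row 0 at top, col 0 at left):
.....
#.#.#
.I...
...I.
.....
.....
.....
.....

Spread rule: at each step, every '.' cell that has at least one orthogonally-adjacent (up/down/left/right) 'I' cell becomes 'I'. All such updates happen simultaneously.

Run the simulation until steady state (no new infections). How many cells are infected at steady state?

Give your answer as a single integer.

Step 0 (initial): 2 infected
Step 1: +8 new -> 10 infected
Step 2: +8 new -> 18 infected
Step 3: +8 new -> 26 infected
Step 4: +6 new -> 32 infected
Step 5: +4 new -> 36 infected
Step 6: +1 new -> 37 infected
Step 7: +0 new -> 37 infected

Answer: 37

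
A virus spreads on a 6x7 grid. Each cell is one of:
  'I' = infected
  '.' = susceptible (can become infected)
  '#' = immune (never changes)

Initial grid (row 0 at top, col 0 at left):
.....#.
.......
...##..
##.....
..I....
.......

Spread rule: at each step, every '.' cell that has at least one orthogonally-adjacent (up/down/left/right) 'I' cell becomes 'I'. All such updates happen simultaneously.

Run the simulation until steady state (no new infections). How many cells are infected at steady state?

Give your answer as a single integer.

Step 0 (initial): 1 infected
Step 1: +4 new -> 5 infected
Step 2: +6 new -> 11 infected
Step 3: +6 new -> 17 infected
Step 4: +7 new -> 24 infected
Step 5: +7 new -> 31 infected
Step 6: +4 new -> 35 infected
Step 7: +1 new -> 36 infected
Step 8: +1 new -> 37 infected
Step 9: +0 new -> 37 infected

Answer: 37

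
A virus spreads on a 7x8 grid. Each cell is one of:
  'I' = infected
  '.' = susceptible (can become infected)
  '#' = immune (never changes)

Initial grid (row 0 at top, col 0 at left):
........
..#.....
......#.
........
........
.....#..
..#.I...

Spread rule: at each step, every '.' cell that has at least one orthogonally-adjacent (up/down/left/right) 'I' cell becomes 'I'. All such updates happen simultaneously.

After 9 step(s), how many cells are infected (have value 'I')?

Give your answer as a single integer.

Step 0 (initial): 1 infected
Step 1: +3 new -> 4 infected
Step 2: +3 new -> 7 infected
Step 3: +6 new -> 13 infected
Step 4: +7 new -> 20 infected
Step 5: +9 new -> 29 infected
Step 6: +8 new -> 37 infected
Step 7: +6 new -> 43 infected
Step 8: +5 new -> 48 infected
Step 9: +3 new -> 51 infected

Answer: 51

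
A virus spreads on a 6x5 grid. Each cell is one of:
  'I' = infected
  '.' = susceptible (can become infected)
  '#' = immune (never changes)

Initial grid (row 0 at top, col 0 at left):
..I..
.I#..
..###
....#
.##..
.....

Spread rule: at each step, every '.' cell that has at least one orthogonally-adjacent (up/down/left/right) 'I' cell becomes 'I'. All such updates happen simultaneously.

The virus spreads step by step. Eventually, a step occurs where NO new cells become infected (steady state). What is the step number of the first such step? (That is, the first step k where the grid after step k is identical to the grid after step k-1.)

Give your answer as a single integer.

Step 0 (initial): 2 infected
Step 1: +4 new -> 6 infected
Step 2: +5 new -> 11 infected
Step 3: +3 new -> 14 infected
Step 4: +2 new -> 16 infected
Step 5: +2 new -> 18 infected
Step 6: +3 new -> 21 infected
Step 7: +2 new -> 23 infected
Step 8: +0 new -> 23 infected

Answer: 8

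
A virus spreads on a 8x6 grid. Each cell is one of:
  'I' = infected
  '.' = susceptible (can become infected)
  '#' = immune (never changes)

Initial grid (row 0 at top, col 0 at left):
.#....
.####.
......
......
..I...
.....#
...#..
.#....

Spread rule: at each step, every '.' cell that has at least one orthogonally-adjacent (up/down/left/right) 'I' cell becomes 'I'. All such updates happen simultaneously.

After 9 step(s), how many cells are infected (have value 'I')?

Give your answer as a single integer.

Answer: 39

Derivation:
Step 0 (initial): 1 infected
Step 1: +4 new -> 5 infected
Step 2: +8 new -> 13 infected
Step 3: +9 new -> 22 infected
Step 4: +6 new -> 28 infected
Step 5: +5 new -> 33 infected
Step 6: +3 new -> 36 infected
Step 7: +1 new -> 37 infected
Step 8: +1 new -> 38 infected
Step 9: +1 new -> 39 infected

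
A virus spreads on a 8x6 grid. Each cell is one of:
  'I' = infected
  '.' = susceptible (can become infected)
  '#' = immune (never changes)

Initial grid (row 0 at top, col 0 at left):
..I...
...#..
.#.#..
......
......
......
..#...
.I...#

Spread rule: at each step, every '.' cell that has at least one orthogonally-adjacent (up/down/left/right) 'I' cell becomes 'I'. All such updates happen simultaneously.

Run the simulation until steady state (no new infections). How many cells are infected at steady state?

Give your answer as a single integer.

Step 0 (initial): 2 infected
Step 1: +6 new -> 8 infected
Step 2: +7 new -> 15 infected
Step 3: +9 new -> 24 infected
Step 4: +9 new -> 33 infected
Step 5: +6 new -> 39 infected
Step 6: +3 new -> 42 infected
Step 7: +1 new -> 43 infected
Step 8: +0 new -> 43 infected

Answer: 43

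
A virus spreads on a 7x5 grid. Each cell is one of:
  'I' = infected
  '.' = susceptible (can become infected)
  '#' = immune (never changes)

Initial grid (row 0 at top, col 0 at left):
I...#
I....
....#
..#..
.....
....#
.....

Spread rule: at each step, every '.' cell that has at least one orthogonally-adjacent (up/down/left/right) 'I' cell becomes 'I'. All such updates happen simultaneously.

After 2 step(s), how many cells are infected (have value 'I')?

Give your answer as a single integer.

Answer: 9

Derivation:
Step 0 (initial): 2 infected
Step 1: +3 new -> 5 infected
Step 2: +4 new -> 9 infected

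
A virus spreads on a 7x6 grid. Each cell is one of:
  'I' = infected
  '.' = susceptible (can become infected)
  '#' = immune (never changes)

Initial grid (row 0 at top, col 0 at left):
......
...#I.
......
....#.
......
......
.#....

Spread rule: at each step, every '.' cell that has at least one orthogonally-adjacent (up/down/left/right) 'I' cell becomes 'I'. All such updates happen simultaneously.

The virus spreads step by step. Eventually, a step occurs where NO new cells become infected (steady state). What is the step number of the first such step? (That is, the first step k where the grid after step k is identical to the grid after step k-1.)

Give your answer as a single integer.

Answer: 10

Derivation:
Step 0 (initial): 1 infected
Step 1: +3 new -> 4 infected
Step 2: +4 new -> 8 infected
Step 3: +4 new -> 12 infected
Step 4: +6 new -> 18 infected
Step 5: +8 new -> 26 infected
Step 6: +7 new -> 33 infected
Step 7: +4 new -> 37 infected
Step 8: +1 new -> 38 infected
Step 9: +1 new -> 39 infected
Step 10: +0 new -> 39 infected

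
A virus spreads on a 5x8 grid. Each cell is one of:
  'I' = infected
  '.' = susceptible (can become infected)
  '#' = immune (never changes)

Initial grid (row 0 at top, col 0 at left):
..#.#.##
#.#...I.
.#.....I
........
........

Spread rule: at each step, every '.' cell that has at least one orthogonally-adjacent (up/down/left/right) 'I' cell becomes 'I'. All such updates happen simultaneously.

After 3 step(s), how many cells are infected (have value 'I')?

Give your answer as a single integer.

Step 0 (initial): 2 infected
Step 1: +4 new -> 6 infected
Step 2: +5 new -> 11 infected
Step 3: +4 new -> 15 infected

Answer: 15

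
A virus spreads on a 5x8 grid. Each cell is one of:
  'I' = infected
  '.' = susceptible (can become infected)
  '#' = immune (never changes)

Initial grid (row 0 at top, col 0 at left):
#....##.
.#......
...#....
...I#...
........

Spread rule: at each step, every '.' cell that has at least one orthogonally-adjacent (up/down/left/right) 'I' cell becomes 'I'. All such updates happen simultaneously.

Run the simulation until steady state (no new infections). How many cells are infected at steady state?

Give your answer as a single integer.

Answer: 34

Derivation:
Step 0 (initial): 1 infected
Step 1: +2 new -> 3 infected
Step 2: +4 new -> 7 infected
Step 3: +5 new -> 12 infected
Step 4: +6 new -> 18 infected
Step 5: +7 new -> 25 infected
Step 6: +5 new -> 30 infected
Step 7: +2 new -> 32 infected
Step 8: +1 new -> 33 infected
Step 9: +1 new -> 34 infected
Step 10: +0 new -> 34 infected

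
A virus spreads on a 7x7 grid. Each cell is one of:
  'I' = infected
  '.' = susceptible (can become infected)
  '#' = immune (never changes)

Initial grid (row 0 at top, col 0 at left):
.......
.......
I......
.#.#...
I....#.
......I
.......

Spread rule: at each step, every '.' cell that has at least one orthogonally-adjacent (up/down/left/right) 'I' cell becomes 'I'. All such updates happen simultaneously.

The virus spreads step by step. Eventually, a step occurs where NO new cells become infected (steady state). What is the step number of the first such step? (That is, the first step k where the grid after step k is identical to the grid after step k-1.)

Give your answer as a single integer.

Step 0 (initial): 3 infected
Step 1: +8 new -> 11 infected
Step 2: +9 new -> 20 infected
Step 3: +12 new -> 32 infected
Step 4: +8 new -> 40 infected
Step 5: +4 new -> 44 infected
Step 6: +2 new -> 46 infected
Step 7: +0 new -> 46 infected

Answer: 7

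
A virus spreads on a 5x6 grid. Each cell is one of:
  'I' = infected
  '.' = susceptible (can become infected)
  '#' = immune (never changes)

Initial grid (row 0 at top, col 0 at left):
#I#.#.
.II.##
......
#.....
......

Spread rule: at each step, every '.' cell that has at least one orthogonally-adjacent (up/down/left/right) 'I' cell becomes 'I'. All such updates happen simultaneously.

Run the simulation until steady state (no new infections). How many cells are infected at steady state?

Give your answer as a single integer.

Step 0 (initial): 3 infected
Step 1: +4 new -> 7 infected
Step 2: +5 new -> 12 infected
Step 3: +4 new -> 16 infected
Step 4: +4 new -> 20 infected
Step 5: +2 new -> 22 infected
Step 6: +1 new -> 23 infected
Step 7: +0 new -> 23 infected

Answer: 23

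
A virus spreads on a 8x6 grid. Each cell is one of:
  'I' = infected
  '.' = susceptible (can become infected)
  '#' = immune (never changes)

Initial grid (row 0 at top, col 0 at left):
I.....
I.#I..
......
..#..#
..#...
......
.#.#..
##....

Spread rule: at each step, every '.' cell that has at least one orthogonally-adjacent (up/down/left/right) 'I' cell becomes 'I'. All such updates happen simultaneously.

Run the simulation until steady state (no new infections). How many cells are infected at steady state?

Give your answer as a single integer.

Answer: 40

Derivation:
Step 0 (initial): 3 infected
Step 1: +6 new -> 9 infected
Step 2: +8 new -> 17 infected
Step 3: +6 new -> 23 infected
Step 4: +4 new -> 27 infected
Step 5: +5 new -> 32 infected
Step 6: +3 new -> 35 infected
Step 7: +3 new -> 38 infected
Step 8: +2 new -> 40 infected
Step 9: +0 new -> 40 infected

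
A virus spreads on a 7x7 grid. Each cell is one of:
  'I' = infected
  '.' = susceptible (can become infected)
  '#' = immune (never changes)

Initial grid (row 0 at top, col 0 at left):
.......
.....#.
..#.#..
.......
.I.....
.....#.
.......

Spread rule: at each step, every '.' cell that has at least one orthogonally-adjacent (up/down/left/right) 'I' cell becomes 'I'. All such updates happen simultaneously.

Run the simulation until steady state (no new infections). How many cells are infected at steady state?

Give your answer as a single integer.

Answer: 45

Derivation:
Step 0 (initial): 1 infected
Step 1: +4 new -> 5 infected
Step 2: +7 new -> 12 infected
Step 3: +7 new -> 19 infected
Step 4: +8 new -> 27 infected
Step 5: +6 new -> 33 infected
Step 6: +6 new -> 39 infected
Step 7: +3 new -> 42 infected
Step 8: +2 new -> 44 infected
Step 9: +1 new -> 45 infected
Step 10: +0 new -> 45 infected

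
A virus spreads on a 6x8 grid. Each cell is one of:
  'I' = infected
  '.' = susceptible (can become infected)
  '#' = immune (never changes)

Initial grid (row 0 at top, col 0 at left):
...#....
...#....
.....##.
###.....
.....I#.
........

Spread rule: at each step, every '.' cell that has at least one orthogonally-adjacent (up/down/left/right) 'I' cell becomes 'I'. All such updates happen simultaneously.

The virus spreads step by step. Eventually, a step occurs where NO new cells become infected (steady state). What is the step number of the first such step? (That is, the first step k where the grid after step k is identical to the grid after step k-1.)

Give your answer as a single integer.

Step 0 (initial): 1 infected
Step 1: +3 new -> 4 infected
Step 2: +5 new -> 9 infected
Step 3: +6 new -> 15 infected
Step 4: +6 new -> 21 infected
Step 5: +6 new -> 27 infected
Step 6: +6 new -> 33 infected
Step 7: +4 new -> 37 infected
Step 8: +2 new -> 39 infected
Step 9: +1 new -> 40 infected
Step 10: +0 new -> 40 infected

Answer: 10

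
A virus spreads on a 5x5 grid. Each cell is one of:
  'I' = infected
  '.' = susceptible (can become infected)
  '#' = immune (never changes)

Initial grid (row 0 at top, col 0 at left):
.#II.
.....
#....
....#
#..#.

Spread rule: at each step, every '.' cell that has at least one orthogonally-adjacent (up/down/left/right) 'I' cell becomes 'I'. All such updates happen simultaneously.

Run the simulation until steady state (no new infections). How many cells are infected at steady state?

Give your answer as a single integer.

Answer: 19

Derivation:
Step 0 (initial): 2 infected
Step 1: +3 new -> 5 infected
Step 2: +4 new -> 9 infected
Step 3: +5 new -> 14 infected
Step 4: +3 new -> 17 infected
Step 5: +2 new -> 19 infected
Step 6: +0 new -> 19 infected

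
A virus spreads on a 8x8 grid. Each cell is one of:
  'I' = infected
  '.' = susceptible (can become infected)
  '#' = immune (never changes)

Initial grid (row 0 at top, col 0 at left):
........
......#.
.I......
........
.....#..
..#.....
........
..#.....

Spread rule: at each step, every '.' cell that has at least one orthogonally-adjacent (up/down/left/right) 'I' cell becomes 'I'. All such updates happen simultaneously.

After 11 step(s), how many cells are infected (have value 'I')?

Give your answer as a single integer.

Step 0 (initial): 1 infected
Step 1: +4 new -> 5 infected
Step 2: +7 new -> 12 infected
Step 3: +8 new -> 20 infected
Step 4: +7 new -> 27 infected
Step 5: +9 new -> 36 infected
Step 6: +6 new -> 42 infected
Step 7: +7 new -> 49 infected
Step 8: +5 new -> 54 infected
Step 9: +3 new -> 57 infected
Step 10: +2 new -> 59 infected
Step 11: +1 new -> 60 infected

Answer: 60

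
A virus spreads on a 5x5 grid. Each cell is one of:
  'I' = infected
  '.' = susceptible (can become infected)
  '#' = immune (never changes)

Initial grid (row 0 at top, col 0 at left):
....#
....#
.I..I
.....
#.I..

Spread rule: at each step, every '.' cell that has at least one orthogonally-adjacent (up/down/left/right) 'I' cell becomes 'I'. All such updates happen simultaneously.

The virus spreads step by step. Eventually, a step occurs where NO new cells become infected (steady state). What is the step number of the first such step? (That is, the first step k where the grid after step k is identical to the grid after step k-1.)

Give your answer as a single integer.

Answer: 4

Derivation:
Step 0 (initial): 3 infected
Step 1: +9 new -> 12 infected
Step 2: +7 new -> 19 infected
Step 3: +3 new -> 22 infected
Step 4: +0 new -> 22 infected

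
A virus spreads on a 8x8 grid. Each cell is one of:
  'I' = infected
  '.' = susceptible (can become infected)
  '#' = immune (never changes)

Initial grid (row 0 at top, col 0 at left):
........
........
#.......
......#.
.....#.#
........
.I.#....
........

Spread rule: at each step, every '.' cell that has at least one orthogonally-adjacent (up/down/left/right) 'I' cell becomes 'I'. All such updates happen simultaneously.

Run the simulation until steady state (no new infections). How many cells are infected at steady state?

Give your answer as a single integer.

Step 0 (initial): 1 infected
Step 1: +4 new -> 5 infected
Step 2: +5 new -> 10 infected
Step 3: +5 new -> 15 infected
Step 4: +6 new -> 21 infected
Step 5: +7 new -> 28 infected
Step 6: +8 new -> 36 infected
Step 7: +9 new -> 45 infected
Step 8: +4 new -> 49 infected
Step 9: +3 new -> 52 infected
Step 10: +3 new -> 55 infected
Step 11: +3 new -> 58 infected
Step 12: +1 new -> 59 infected
Step 13: +0 new -> 59 infected

Answer: 59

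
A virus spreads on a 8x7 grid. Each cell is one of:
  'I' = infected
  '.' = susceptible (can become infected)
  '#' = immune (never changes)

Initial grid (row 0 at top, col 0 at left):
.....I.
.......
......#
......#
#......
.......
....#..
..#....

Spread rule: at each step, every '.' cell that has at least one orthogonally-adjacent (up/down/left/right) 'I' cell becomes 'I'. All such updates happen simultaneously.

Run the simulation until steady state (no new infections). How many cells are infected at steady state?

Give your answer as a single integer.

Answer: 51

Derivation:
Step 0 (initial): 1 infected
Step 1: +3 new -> 4 infected
Step 2: +4 new -> 8 infected
Step 3: +4 new -> 12 infected
Step 4: +5 new -> 17 infected
Step 5: +7 new -> 24 infected
Step 6: +7 new -> 31 infected
Step 7: +6 new -> 37 infected
Step 8: +6 new -> 43 infected
Step 9: +3 new -> 46 infected
Step 10: +2 new -> 48 infected
Step 11: +2 new -> 50 infected
Step 12: +1 new -> 51 infected
Step 13: +0 new -> 51 infected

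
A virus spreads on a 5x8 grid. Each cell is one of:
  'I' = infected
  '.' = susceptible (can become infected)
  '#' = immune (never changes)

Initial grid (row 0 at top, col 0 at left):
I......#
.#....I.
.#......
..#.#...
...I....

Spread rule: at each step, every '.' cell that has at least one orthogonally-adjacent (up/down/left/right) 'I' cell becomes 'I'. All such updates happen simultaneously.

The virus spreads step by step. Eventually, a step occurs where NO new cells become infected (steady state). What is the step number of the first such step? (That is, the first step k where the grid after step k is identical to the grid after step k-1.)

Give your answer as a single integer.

Answer: 5

Derivation:
Step 0 (initial): 3 infected
Step 1: +9 new -> 12 infected
Step 2: +10 new -> 22 infected
Step 3: +12 new -> 34 infected
Step 4: +1 new -> 35 infected
Step 5: +0 new -> 35 infected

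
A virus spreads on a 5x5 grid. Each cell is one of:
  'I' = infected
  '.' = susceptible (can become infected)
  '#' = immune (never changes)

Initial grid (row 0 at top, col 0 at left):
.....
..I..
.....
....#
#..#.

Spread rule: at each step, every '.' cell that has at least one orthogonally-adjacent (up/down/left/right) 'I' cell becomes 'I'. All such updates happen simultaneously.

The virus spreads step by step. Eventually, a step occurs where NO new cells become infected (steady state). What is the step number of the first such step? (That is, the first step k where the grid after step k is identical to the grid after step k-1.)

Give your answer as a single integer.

Answer: 5

Derivation:
Step 0 (initial): 1 infected
Step 1: +4 new -> 5 infected
Step 2: +7 new -> 12 infected
Step 3: +7 new -> 19 infected
Step 4: +2 new -> 21 infected
Step 5: +0 new -> 21 infected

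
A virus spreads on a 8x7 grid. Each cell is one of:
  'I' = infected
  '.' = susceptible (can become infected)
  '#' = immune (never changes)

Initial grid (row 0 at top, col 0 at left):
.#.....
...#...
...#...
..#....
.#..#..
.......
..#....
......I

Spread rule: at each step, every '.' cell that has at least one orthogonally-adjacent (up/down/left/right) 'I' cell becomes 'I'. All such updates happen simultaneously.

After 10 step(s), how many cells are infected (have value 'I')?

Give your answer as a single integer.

Step 0 (initial): 1 infected
Step 1: +2 new -> 3 infected
Step 2: +3 new -> 6 infected
Step 3: +4 new -> 10 infected
Step 4: +5 new -> 15 infected
Step 5: +4 new -> 19 infected
Step 6: +7 new -> 26 infected
Step 7: +7 new -> 33 infected
Step 8: +3 new -> 36 infected
Step 9: +2 new -> 38 infected
Step 10: +2 new -> 40 infected

Answer: 40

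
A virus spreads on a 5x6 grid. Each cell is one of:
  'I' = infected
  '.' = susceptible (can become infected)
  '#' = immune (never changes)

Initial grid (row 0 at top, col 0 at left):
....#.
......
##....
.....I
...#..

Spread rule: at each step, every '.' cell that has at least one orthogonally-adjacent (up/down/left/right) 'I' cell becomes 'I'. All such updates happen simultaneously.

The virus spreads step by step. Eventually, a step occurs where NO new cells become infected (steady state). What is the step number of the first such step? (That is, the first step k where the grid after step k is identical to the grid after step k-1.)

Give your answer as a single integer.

Step 0 (initial): 1 infected
Step 1: +3 new -> 4 infected
Step 2: +4 new -> 8 infected
Step 3: +4 new -> 12 infected
Step 4: +4 new -> 16 infected
Step 5: +4 new -> 20 infected
Step 6: +3 new -> 23 infected
Step 7: +2 new -> 25 infected
Step 8: +1 new -> 26 infected
Step 9: +0 new -> 26 infected

Answer: 9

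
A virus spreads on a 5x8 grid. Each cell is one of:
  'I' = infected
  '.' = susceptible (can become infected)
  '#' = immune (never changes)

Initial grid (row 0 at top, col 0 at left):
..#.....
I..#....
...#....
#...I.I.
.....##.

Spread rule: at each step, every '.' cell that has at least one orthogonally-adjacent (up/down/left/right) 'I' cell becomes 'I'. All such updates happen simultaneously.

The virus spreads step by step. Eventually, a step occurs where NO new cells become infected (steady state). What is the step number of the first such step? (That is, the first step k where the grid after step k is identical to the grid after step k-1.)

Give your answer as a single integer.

Answer: 6

Derivation:
Step 0 (initial): 3 infected
Step 1: +9 new -> 12 infected
Step 2: +10 new -> 22 infected
Step 3: +7 new -> 29 infected
Step 4: +4 new -> 33 infected
Step 5: +1 new -> 34 infected
Step 6: +0 new -> 34 infected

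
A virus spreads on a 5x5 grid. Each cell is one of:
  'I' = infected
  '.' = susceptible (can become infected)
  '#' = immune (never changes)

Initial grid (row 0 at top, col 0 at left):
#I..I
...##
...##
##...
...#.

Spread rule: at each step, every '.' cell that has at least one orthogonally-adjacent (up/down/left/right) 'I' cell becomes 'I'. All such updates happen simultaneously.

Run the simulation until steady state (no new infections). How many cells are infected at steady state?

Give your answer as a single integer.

Answer: 17

Derivation:
Step 0 (initial): 2 infected
Step 1: +3 new -> 5 infected
Step 2: +3 new -> 8 infected
Step 3: +2 new -> 10 infected
Step 4: +1 new -> 11 infected
Step 5: +2 new -> 13 infected
Step 6: +2 new -> 15 infected
Step 7: +2 new -> 17 infected
Step 8: +0 new -> 17 infected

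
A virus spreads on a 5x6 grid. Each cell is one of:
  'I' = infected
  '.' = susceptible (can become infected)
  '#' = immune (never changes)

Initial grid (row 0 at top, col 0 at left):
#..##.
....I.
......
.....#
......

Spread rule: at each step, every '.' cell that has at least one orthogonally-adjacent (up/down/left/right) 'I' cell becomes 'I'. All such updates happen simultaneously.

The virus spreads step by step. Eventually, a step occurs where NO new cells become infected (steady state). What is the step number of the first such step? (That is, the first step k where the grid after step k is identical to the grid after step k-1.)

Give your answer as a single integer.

Step 0 (initial): 1 infected
Step 1: +3 new -> 4 infected
Step 2: +5 new -> 9 infected
Step 3: +5 new -> 14 infected
Step 4: +6 new -> 20 infected
Step 5: +3 new -> 23 infected
Step 6: +2 new -> 25 infected
Step 7: +1 new -> 26 infected
Step 8: +0 new -> 26 infected

Answer: 8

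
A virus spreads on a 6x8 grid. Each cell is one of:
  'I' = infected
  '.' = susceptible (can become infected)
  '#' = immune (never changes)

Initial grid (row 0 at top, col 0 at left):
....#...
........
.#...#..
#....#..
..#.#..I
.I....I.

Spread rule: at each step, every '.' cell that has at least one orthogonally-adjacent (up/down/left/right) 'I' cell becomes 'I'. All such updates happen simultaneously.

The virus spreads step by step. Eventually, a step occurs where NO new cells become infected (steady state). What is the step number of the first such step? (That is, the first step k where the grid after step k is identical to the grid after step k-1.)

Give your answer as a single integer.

Answer: 9

Derivation:
Step 0 (initial): 3 infected
Step 1: +7 new -> 10 infected
Step 2: +7 new -> 17 infected
Step 3: +4 new -> 21 infected
Step 4: +4 new -> 25 infected
Step 5: +5 new -> 30 infected
Step 6: +6 new -> 36 infected
Step 7: +3 new -> 39 infected
Step 8: +2 new -> 41 infected
Step 9: +0 new -> 41 infected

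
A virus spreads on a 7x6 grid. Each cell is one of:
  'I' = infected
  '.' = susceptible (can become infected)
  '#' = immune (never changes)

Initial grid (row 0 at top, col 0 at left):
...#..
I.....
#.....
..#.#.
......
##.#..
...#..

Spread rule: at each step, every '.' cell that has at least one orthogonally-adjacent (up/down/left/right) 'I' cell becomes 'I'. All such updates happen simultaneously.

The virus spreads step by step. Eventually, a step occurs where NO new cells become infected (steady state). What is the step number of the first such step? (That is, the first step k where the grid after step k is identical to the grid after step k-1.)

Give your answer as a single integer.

Step 0 (initial): 1 infected
Step 1: +2 new -> 3 infected
Step 2: +3 new -> 6 infected
Step 3: +4 new -> 10 infected
Step 4: +4 new -> 14 infected
Step 5: +6 new -> 20 infected
Step 6: +4 new -> 24 infected
Step 7: +3 new -> 27 infected
Step 8: +3 new -> 30 infected
Step 9: +3 new -> 33 infected
Step 10: +1 new -> 34 infected
Step 11: +0 new -> 34 infected

Answer: 11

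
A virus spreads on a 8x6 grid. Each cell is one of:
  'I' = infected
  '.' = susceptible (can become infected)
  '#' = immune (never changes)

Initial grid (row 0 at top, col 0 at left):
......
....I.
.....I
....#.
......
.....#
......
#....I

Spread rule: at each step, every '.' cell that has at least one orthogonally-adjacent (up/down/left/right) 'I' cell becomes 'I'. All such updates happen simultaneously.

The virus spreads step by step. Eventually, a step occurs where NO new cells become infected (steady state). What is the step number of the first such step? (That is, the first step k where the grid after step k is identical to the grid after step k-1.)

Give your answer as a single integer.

Step 0 (initial): 3 infected
Step 1: +7 new -> 10 infected
Step 2: +7 new -> 17 infected
Step 3: +8 new -> 25 infected
Step 4: +8 new -> 33 infected
Step 5: +6 new -> 39 infected
Step 6: +4 new -> 43 infected
Step 7: +2 new -> 45 infected
Step 8: +0 new -> 45 infected

Answer: 8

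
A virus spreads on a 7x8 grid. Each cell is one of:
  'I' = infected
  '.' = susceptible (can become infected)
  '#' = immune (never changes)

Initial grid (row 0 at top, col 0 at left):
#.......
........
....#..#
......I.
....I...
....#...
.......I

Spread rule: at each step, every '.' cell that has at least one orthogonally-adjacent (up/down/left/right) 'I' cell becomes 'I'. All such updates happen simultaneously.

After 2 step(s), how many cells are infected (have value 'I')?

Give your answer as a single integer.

Answer: 21

Derivation:
Step 0 (initial): 3 infected
Step 1: +9 new -> 12 infected
Step 2: +9 new -> 21 infected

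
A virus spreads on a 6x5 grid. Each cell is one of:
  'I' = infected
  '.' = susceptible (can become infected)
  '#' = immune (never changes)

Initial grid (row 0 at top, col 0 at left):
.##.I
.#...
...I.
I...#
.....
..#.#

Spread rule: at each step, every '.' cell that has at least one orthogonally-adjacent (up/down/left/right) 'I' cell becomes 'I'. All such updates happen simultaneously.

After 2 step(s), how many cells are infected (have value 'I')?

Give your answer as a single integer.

Step 0 (initial): 3 infected
Step 1: +9 new -> 12 infected
Step 2: +7 new -> 19 infected

Answer: 19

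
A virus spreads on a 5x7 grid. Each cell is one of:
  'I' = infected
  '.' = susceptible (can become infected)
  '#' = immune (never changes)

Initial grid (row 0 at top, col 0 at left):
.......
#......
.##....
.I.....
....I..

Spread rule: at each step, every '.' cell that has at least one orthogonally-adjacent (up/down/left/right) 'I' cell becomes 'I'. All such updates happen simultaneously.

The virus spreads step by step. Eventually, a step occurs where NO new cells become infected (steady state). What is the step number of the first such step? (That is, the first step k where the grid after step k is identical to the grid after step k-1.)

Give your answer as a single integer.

Answer: 9

Derivation:
Step 0 (initial): 2 infected
Step 1: +6 new -> 8 infected
Step 2: +7 new -> 15 infected
Step 3: +4 new -> 19 infected
Step 4: +4 new -> 23 infected
Step 5: +4 new -> 27 infected
Step 6: +3 new -> 30 infected
Step 7: +1 new -> 31 infected
Step 8: +1 new -> 32 infected
Step 9: +0 new -> 32 infected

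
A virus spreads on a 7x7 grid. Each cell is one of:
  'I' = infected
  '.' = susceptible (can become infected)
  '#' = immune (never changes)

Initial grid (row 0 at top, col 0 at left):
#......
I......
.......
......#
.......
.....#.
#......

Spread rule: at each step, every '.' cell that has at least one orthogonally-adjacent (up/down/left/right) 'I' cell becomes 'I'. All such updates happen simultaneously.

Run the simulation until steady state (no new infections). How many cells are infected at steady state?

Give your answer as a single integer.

Step 0 (initial): 1 infected
Step 1: +2 new -> 3 infected
Step 2: +4 new -> 7 infected
Step 3: +5 new -> 12 infected
Step 4: +6 new -> 18 infected
Step 5: +6 new -> 24 infected
Step 6: +7 new -> 31 infected
Step 7: +6 new -> 37 infected
Step 8: +3 new -> 40 infected
Step 9: +2 new -> 42 infected
Step 10: +2 new -> 44 infected
Step 11: +1 new -> 45 infected
Step 12: +0 new -> 45 infected

Answer: 45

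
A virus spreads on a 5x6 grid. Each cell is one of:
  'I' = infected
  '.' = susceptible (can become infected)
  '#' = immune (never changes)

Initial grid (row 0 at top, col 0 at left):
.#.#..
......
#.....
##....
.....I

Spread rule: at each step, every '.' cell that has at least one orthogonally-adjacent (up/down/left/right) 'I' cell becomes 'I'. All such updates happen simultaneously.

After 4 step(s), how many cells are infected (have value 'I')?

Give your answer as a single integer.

Step 0 (initial): 1 infected
Step 1: +2 new -> 3 infected
Step 2: +3 new -> 6 infected
Step 3: +4 new -> 10 infected
Step 4: +5 new -> 15 infected

Answer: 15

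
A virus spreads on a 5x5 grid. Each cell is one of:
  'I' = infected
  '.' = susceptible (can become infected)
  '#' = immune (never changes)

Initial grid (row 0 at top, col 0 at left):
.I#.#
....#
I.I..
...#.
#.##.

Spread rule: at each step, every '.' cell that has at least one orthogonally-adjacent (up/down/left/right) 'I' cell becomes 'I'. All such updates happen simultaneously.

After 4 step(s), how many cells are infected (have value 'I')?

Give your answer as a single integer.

Answer: 18

Derivation:
Step 0 (initial): 3 infected
Step 1: +8 new -> 11 infected
Step 2: +3 new -> 14 infected
Step 3: +3 new -> 17 infected
Step 4: +1 new -> 18 infected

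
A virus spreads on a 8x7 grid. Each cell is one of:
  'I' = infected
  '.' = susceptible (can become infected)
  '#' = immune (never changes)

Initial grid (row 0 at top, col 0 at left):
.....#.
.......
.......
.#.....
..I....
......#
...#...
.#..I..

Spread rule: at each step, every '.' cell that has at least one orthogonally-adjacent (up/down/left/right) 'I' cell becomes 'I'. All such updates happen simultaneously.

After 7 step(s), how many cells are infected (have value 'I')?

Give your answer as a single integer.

Step 0 (initial): 2 infected
Step 1: +7 new -> 9 infected
Step 2: +11 new -> 20 infected
Step 3: +10 new -> 30 infected
Step 4: +8 new -> 38 infected
Step 5: +7 new -> 45 infected
Step 6: +4 new -> 49 infected
Step 7: +1 new -> 50 infected

Answer: 50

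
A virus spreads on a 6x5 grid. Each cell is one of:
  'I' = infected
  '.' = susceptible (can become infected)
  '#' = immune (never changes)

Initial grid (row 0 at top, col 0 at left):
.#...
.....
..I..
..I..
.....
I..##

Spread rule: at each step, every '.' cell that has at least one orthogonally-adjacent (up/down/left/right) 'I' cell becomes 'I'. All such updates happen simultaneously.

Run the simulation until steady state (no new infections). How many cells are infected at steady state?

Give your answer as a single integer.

Step 0 (initial): 3 infected
Step 1: +8 new -> 11 infected
Step 2: +10 new -> 21 infected
Step 3: +4 new -> 25 infected
Step 4: +2 new -> 27 infected
Step 5: +0 new -> 27 infected

Answer: 27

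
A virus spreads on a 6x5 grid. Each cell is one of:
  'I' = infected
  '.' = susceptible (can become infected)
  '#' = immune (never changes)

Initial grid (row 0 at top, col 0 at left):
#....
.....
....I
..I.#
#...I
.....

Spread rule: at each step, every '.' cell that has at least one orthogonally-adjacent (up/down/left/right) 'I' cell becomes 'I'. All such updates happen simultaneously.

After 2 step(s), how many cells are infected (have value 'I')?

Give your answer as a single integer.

Answer: 19

Derivation:
Step 0 (initial): 3 infected
Step 1: +8 new -> 11 infected
Step 2: +8 new -> 19 infected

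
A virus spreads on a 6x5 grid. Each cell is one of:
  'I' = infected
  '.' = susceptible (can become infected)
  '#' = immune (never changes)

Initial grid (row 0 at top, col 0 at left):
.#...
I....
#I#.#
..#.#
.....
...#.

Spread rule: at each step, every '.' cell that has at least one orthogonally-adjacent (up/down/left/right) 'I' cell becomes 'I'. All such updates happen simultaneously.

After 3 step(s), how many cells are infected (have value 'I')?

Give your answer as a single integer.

Step 0 (initial): 2 infected
Step 1: +3 new -> 5 infected
Step 2: +3 new -> 8 infected
Step 3: +5 new -> 13 infected

Answer: 13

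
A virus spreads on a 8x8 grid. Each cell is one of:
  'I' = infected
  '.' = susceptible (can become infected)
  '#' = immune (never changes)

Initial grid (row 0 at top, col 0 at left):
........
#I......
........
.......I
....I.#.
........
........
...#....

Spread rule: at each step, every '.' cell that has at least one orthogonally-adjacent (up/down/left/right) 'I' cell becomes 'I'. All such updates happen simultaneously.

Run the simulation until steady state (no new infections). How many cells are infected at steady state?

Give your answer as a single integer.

Answer: 61

Derivation:
Step 0 (initial): 3 infected
Step 1: +10 new -> 13 infected
Step 2: +16 new -> 29 infected
Step 3: +15 new -> 44 infected
Step 4: +9 new -> 53 infected
Step 5: +5 new -> 58 infected
Step 6: +2 new -> 60 infected
Step 7: +1 new -> 61 infected
Step 8: +0 new -> 61 infected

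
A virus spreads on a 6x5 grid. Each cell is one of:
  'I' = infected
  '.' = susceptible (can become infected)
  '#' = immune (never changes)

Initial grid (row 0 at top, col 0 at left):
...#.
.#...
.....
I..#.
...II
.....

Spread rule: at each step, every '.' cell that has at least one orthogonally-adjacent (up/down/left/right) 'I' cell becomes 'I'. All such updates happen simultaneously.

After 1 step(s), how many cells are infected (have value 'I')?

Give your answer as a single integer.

Step 0 (initial): 3 infected
Step 1: +7 new -> 10 infected

Answer: 10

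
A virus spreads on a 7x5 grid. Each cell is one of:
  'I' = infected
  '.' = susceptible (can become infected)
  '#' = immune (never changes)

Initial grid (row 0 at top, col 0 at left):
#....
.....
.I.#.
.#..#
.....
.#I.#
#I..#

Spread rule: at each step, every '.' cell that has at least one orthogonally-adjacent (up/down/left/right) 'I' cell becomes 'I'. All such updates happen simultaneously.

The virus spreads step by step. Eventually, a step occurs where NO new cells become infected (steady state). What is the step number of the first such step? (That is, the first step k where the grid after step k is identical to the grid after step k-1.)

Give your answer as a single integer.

Step 0 (initial): 3 infected
Step 1: +6 new -> 9 infected
Step 2: +8 new -> 17 infected
Step 3: +5 new -> 22 infected
Step 4: +3 new -> 25 infected
Step 5: +2 new -> 27 infected
Step 6: +0 new -> 27 infected

Answer: 6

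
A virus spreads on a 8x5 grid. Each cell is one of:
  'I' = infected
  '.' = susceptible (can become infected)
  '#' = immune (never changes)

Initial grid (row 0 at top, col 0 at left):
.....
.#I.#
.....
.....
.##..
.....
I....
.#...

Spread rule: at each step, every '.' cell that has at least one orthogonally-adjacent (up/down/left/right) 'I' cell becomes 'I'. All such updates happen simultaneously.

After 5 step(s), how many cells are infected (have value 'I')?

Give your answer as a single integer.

Answer: 35

Derivation:
Step 0 (initial): 2 infected
Step 1: +6 new -> 8 infected
Step 2: +8 new -> 16 infected
Step 3: +10 new -> 26 infected
Step 4: +6 new -> 32 infected
Step 5: +3 new -> 35 infected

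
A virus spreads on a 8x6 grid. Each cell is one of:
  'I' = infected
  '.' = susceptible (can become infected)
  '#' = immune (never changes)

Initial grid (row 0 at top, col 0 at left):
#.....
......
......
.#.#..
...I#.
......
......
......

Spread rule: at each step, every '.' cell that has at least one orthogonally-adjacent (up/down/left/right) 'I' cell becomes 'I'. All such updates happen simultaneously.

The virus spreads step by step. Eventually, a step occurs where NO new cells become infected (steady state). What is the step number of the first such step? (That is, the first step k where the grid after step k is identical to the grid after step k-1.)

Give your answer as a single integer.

Step 0 (initial): 1 infected
Step 1: +2 new -> 3 infected
Step 2: +5 new -> 8 infected
Step 3: +7 new -> 15 infected
Step 4: +10 new -> 25 infected
Step 5: +9 new -> 34 infected
Step 6: +7 new -> 41 infected
Step 7: +2 new -> 43 infected
Step 8: +1 new -> 44 infected
Step 9: +0 new -> 44 infected

Answer: 9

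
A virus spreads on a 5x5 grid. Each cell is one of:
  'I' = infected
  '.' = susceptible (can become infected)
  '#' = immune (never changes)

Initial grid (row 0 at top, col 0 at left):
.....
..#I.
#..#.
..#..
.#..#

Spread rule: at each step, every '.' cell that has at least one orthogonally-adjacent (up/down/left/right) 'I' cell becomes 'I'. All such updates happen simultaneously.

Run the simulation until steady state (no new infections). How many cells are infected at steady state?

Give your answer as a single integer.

Step 0 (initial): 1 infected
Step 1: +2 new -> 3 infected
Step 2: +3 new -> 6 infected
Step 3: +2 new -> 8 infected
Step 4: +3 new -> 11 infected
Step 5: +3 new -> 14 infected
Step 6: +3 new -> 17 infected
Step 7: +1 new -> 18 infected
Step 8: +1 new -> 19 infected
Step 9: +0 new -> 19 infected

Answer: 19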